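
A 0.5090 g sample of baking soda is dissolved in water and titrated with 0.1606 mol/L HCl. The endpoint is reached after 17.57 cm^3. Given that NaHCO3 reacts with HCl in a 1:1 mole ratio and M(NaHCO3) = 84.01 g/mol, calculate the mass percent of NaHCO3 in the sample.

n(HCl) = 0.1606 x 0.01757 = 0.002822 mol.
n(NaHCO3) = 0.002822 / 1 = 0.002822 mol.
mass of NaHCO3 = 0.002822 x 84.01 = 0.2371 g.
% purity = 0.2371 / 0.5090 x 100 = 46.6%.

46.6%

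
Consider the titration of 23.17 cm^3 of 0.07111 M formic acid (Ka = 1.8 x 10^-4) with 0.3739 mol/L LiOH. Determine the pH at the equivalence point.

n(HCOOH) = 0.07111 x 0.02317 = 0.001648 mol; V(LiOH) at equivalence = 0.001648/0.3739 = 0.004407 L.
At equivalence all the acid is converted to HCOO-; total volume = 0.02317 + 0.004407 = 0.02758 L, so [HCOO-] = 0.001648/0.02758 = 0.05975 M.
Kb = Kw/Ka = 1.0e-14 / 1.8 x 10^-4 = 5.56e-11.
[OH^-] = sqrt(Kb x [HCOO-]) = sqrt(5.56e-11 x 0.05975) = 1.82e-6 M.
pOH = 5.74, so pH = 14.00 - 5.74 = 8.26.

8.26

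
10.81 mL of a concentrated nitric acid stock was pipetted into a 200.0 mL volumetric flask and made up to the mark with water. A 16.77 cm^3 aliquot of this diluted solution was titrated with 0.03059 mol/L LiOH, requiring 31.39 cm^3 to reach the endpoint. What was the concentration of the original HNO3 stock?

n(LiOH) = 0.03059 x 0.03139 = 0.0009602 mol.
n(HNO3) in the aliquot = 0.0009602 mol.
[diluted HNO3] = 0.0009602 / 0.01677 = 0.05726 M.
Dilution factor = 200.0/10.81 = 18.50, so [stock] = 0.05726 x 18.50 = 1.06 M.

1.06 M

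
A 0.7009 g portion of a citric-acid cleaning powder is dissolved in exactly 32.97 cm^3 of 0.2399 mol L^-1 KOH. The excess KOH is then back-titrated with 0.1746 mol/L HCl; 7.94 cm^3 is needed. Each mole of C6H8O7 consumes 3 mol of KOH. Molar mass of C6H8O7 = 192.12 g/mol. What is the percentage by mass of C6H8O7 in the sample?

59.6%

Total n(KOH) added = 0.2399 x 0.03297 = 0.007910 mol.
n(HCl) used = 0.1746 x 0.007940 = 0.001386 mol, which equals the excess n(KOH).
So n(KOH) consumed by the sample = 0.007910 - 0.001386 = 0.006523 mol.
n(C6H8O7) = 0.006523 / 3 = 0.002174 mol.
mass C6H8O7 = 0.002174 x 192.12 = 0.4177 g, so %C6H8O7 = 0.4177/0.7009 x 100 = 59.6%.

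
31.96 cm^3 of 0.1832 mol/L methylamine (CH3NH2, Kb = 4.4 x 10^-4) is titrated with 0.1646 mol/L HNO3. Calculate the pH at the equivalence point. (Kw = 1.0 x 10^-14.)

5.85

n(CH3NH2) = 0.1832 x 0.03196 = 0.005855 mol; V(HNO3) at equivalence = 0.005855/0.1646 = 0.03557 L.
At equivalence the base is fully converted to CH3NH3+; total volume = 0.06753 L, so [CH3NH3+] = 0.005855/0.06753 = 0.08670 M.
Ka(CH3NH3+) = Kw/Kb = 1.0e-14 / 4.4 x 10^-4 = 2.27e-11.
[H^+] = sqrt(Ka x [CH3NH3+]) = sqrt(2.27e-11 x 0.08670) = 1.40e-6 M.
pH = -log(1.40e-6) = 5.85.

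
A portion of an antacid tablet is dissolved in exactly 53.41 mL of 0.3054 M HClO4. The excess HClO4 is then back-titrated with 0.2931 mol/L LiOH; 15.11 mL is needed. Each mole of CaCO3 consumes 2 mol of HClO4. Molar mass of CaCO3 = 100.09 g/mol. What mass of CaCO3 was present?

Total n(HClO4) added = 0.3054 x 0.05341 = 0.01631 mol.
n(LiOH) used = 0.2931 x 0.01511 = 0.004429 mol, which equals the excess n(HClO4).
So n(HClO4) consumed by the sample = 0.01631 - 0.004429 = 0.01188 mol.
n(CaCO3) = 0.01188 / 2 = 0.005941 mol.
mass = 0.005941 mol x 100.09 g/mol = 0.595 g.

0.595 g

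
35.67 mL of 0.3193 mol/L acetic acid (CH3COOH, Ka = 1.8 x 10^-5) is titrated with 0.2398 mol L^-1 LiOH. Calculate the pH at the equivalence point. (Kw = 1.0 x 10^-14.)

n(CH3COOH) = 0.3193 x 0.03567 = 0.01139 mol; V(LiOH) at equivalence = 0.01139/0.2398 = 0.04750 L.
At equivalence all the acid is converted to CH3COO-; total volume = 0.03567 + 0.04750 = 0.08317 L, so [CH3COO-] = 0.01139/0.08317 = 0.1369 M.
Kb = Kw/Ka = 1.0e-14 / 1.8 x 10^-5 = 5.56e-10.
[OH^-] = sqrt(Kb x [CH3COO-]) = sqrt(5.56e-10 x 0.1369) = 8.72e-6 M.
pOH = 5.06, so pH = 14.00 - 5.06 = 8.94.

8.94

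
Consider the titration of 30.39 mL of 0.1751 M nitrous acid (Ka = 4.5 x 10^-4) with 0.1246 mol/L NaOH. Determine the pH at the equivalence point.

n(HNO2) = 0.1751 x 0.03039 = 0.005321 mol; V(NaOH) at equivalence = 0.005321/0.1246 = 0.04271 L.
At equivalence all the acid is converted to NO2-; total volume = 0.03039 + 0.04271 = 0.07310 L, so [NO2-] = 0.005321/0.07310 = 0.07280 M.
Kb = Kw/Ka = 1.0e-14 / 4.5 x 10^-4 = 2.22e-11.
[OH^-] = sqrt(Kb x [NO2-]) = sqrt(2.22e-11 x 0.07280) = 1.27e-6 M.
pOH = 5.90, so pH = 14.00 - 5.90 = 8.10.

8.10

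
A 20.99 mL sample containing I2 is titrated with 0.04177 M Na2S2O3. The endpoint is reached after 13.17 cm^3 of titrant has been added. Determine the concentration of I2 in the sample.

n(Na2S2O3) = 0.04177 x 0.01317 = 0.0005501 mol.
From the balanced equation, 2 mol Na2S2O3 reacts with 1 mol I2, so n(I2) = 0.0005501 x 1/2 = 0.0002751 mol.
[I2] = 0.0002751 / 0.02099 L = 0.0131 M.

0.0131 M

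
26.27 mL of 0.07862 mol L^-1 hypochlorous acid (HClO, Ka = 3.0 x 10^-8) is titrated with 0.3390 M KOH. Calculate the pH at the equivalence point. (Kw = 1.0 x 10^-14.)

n(HClO) = 0.07862 x 0.02627 = 0.002065 mol; V(KOH) at equivalence = 0.002065/0.3390 = 0.006092 L.
At equivalence all the acid is converted to ClO-; total volume = 0.02627 + 0.006092 = 0.03236 L, so [ClO-] = 0.002065/0.03236 = 0.06382 M.
Kb = Kw/Ka = 1.0e-14 / 3.0 x 10^-8 = 3.33e-7.
[OH^-] = sqrt(Kb x [ClO-]) = sqrt(3.33e-7 x 0.06382) = 0.000146 M.
pOH = 3.84, so pH = 14.00 - 3.84 = 10.16.

10.16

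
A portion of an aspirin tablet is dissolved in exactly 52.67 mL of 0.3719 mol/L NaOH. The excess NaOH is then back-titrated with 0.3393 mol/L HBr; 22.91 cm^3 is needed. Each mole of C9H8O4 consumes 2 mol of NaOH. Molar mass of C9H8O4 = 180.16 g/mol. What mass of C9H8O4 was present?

Total n(NaOH) added = 0.3719 x 0.05267 = 0.01959 mol.
n(HBr) used = 0.3393 x 0.02291 = 0.007773 mol, which equals the excess n(NaOH).
So n(NaOH) consumed by the sample = 0.01959 - 0.007773 = 0.01181 mol.
n(C9H8O4) = 0.01181 / 2 = 0.005907 mol.
mass = 0.005907 mol x 180.16 g/mol = 1.06 g.

1.06 g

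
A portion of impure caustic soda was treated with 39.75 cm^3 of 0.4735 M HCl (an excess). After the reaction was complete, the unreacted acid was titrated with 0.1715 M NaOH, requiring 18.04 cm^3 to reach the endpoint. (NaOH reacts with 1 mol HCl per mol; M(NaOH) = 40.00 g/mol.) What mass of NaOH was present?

Total n(HCl) added = 0.4735 x 0.03975 = 0.01882 mol.
n(NaOH) used = 0.1715 x 0.01804 = 0.003094 mol, which equals the excess n(HCl).
So n(HCl) consumed by the sample = 0.01882 - 0.003094 = 0.01573 mol.
n(NaOH) = 0.01573 / 1 = 0.01573 mol.
mass = 0.01573 mol x 40.00 g/mol = 0.629 g.

0.629 g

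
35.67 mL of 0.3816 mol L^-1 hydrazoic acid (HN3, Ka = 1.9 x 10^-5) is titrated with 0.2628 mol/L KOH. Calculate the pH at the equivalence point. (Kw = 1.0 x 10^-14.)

8.96

n(HN3) = 0.3816 x 0.03567 = 0.01361 mol; V(KOH) at equivalence = 0.01361/0.2628 = 0.05179 L.
At equivalence all the acid is converted to N3-; total volume = 0.03567 + 0.05179 = 0.08746 L, so [N3-] = 0.01361/0.08746 = 0.1556 M.
Kb = Kw/Ka = 1.0e-14 / 1.9 x 10^-5 = 5.26e-10.
[OH^-] = sqrt(Kb x [N3-]) = sqrt(5.26e-10 x 0.1556) = 9.05e-6 M.
pOH = 5.04, so pH = 14.00 - 5.04 = 8.96.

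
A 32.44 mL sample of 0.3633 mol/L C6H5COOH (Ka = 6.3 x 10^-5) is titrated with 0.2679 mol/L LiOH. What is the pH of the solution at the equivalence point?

n(C6H5COOH) = 0.3633 x 0.03244 = 0.01179 mol; V(LiOH) at equivalence = 0.01179/0.2679 = 0.04399 L.
At equivalence all the acid is converted to C6H5COO-; total volume = 0.03244 + 0.04399 = 0.07643 L, so [C6H5COO-] = 0.01179/0.07643 = 0.1542 M.
Kb = Kw/Ka = 1.0e-14 / 6.3 x 10^-5 = 1.59e-10.
[OH^-] = sqrt(Kb x [C6H5COO-]) = sqrt(1.59e-10 x 0.1542) = 4.95e-6 M.
pOH = 5.31, so pH = 14.00 - 5.31 = 8.69.

8.69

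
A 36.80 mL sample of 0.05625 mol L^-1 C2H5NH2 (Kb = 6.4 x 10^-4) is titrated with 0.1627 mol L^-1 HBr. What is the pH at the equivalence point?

n(C2H5NH2) = 0.05625 x 0.03680 = 0.002070 mol; V(HBr) at equivalence = 0.002070/0.1627 = 0.01272 L.
At equivalence the base is fully converted to C2H5NH3+; total volume = 0.04952 L, so [C2H5NH3+] = 0.002070/0.04952 = 0.04180 M.
Ka(C2H5NH3+) = Kw/Kb = 1.0e-14 / 6.4 x 10^-4 = 1.56e-11.
[H^+] = sqrt(Ka x [C2H5NH3+]) = sqrt(1.56e-11 x 0.04180) = 8.08e-7 M.
pH = -log(8.08e-7) = 6.09.

6.09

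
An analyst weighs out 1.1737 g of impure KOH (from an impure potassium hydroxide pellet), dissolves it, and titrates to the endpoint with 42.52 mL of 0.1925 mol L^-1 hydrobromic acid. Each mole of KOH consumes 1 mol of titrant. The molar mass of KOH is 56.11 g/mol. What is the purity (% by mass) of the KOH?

n(HBr) = 0.1925 x 0.04252 = 0.008185 mol.
n(KOH) = 0.008185 / 1 = 0.008185 mol.
mass of KOH = 0.008185 x 56.11 = 0.4593 g.
% purity = 0.4593 / 1.1737 x 100 = 39.1%.

39.1%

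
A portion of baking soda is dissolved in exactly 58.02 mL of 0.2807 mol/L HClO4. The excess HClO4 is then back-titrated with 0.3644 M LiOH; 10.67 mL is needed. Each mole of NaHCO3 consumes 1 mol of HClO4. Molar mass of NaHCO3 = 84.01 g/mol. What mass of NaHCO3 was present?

Total n(HClO4) added = 0.2807 x 0.05802 = 0.01629 mol.
n(LiOH) used = 0.3644 x 0.01067 = 0.003888 mol, which equals the excess n(HClO4).
So n(HClO4) consumed by the sample = 0.01629 - 0.003888 = 0.01240 mol.
n(NaHCO3) = 0.01240 / 1 = 0.01240 mol.
mass = 0.01240 mol x 84.01 g/mol = 1.04 g.

1.04 g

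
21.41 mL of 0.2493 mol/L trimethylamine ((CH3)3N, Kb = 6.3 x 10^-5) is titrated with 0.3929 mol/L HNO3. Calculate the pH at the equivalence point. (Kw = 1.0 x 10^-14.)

5.31

n((CH3)3N) = 0.2493 x 0.02141 = 0.005338 mol; V(HNO3) at equivalence = 0.005338/0.3929 = 0.01358 L.
At equivalence the base is fully converted to (CH3)3NH+; total volume = 0.03499 L, so [(CH3)3NH+] = 0.005338/0.03499 = 0.1525 M.
Ka((CH3)3NH+) = Kw/Kb = 1.0e-14 / 6.3 x 10^-5 = 1.59e-10.
[H^+] = sqrt(Ka x [(CH3)3NH+]) = sqrt(1.59e-10 x 0.1525) = 4.92e-6 M.
pH = -log(4.92e-6) = 5.31.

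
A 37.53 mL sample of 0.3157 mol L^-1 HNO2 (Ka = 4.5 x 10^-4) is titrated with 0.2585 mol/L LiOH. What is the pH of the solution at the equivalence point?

n(HNO2) = 0.3157 x 0.03753 = 0.01185 mol; V(LiOH) at equivalence = 0.01185/0.2585 = 0.04583 L.
At equivalence all the acid is converted to NO2-; total volume = 0.03753 + 0.04583 = 0.08336 L, so [NO2-] = 0.01185/0.08336 = 0.1421 M.
Kb = Kw/Ka = 1.0e-14 / 4.5 x 10^-4 = 2.22e-11.
[OH^-] = sqrt(Kb x [NO2-]) = sqrt(2.22e-11 x 0.1421) = 1.78e-6 M.
pOH = 5.75, so pH = 14.00 - 5.75 = 8.25.

8.25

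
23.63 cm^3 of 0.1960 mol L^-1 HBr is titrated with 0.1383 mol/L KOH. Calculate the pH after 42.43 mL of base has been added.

12.27

n(acid) = 0.1960 x 0.02363 = 0.004631 mol; n(KOH) added = 0.1383 x 0.04243 = 0.005868 mol.
Base is in excess by 0.005868 - 0.004631 = 0.001237 mol in a total volume of 0.06606 L.
[OH^-] = 0.001237/0.06606 = 0.01872 M, so pOH = 1.73 and pH = 14.00 - 1.73 = 12.27.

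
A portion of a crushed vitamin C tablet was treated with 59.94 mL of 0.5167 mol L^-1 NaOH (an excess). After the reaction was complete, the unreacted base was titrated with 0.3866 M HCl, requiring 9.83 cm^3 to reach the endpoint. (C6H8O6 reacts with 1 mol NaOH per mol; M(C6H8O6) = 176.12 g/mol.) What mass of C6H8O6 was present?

Total n(NaOH) added = 0.5167 x 0.05994 = 0.03097 mol.
n(HCl) used = 0.3866 x 0.009830 = 0.003800 mol, which equals the excess n(NaOH).
So n(NaOH) consumed by the sample = 0.03097 - 0.003800 = 0.02717 mol.
n(C6H8O6) = 0.02717 / 1 = 0.02717 mol.
mass = 0.02717 mol x 176.12 g/mol = 4.79 g.

4.79 g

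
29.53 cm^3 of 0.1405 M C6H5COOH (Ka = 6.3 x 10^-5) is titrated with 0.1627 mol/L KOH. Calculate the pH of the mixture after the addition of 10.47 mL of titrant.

4.04

Initial n(C6H5COOH) = 0.1405 x 0.02953 = 0.004149 mol.
n(KOH) added = 0.1627 x 0.01047 = 0.001703 mol, converting that many moles of C6H5COOH to C6H5COO-.
Remaining n(C6H5COOH) = 0.002445 mol; n(C6H5COO-) = 0.001703 mol.
By Henderson-Hasselbalch, pH = pKa + log([A^-]/[HA]) = 4.20 + log(0.001703/0.002445) = 4.20 + (-0.16) = 4.04.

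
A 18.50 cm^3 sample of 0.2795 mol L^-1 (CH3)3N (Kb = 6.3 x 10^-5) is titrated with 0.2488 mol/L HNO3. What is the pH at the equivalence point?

n((CH3)3N) = 0.2795 x 0.01850 = 0.005171 mol; V(HNO3) at equivalence = 0.005171/0.2488 = 0.02078 L.
At equivalence the base is fully converted to (CH3)3NH+; total volume = 0.03928 L, so [(CH3)3NH+] = 0.005171/0.03928 = 0.1316 M.
Ka((CH3)3NH+) = Kw/Kb = 1.0e-14 / 6.3 x 10^-5 = 1.59e-10.
[H^+] = sqrt(Ka x [(CH3)3NH+]) = sqrt(1.59e-10 x 0.1316) = 4.57e-6 M.
pH = -log(4.57e-6) = 5.34.

5.34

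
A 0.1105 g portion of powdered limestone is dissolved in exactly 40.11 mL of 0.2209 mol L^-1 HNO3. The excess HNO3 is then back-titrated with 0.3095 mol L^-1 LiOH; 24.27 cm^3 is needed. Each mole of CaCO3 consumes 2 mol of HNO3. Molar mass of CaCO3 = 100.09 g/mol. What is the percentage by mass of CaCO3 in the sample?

61.1%

Total n(HNO3) added = 0.2209 x 0.04011 = 0.008860 mol.
n(LiOH) used = 0.3095 x 0.02427 = 0.007512 mol, which equals the excess n(HNO3).
So n(HNO3) consumed by the sample = 0.008860 - 0.007512 = 0.001349 mol.
n(CaCO3) = 0.001349 / 2 = 0.0006744 mol.
mass CaCO3 = 0.0006744 x 100.09 = 0.06750 g, so %CaCO3 = 0.06750/0.1105 x 100 = 61.1%.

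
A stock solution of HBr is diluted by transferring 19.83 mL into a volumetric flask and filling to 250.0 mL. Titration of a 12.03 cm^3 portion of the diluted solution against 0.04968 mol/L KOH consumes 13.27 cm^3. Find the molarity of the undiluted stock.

0.691 M

n(KOH) = 0.04968 x 0.01327 = 0.0006593 mol.
n(HBr) in the aliquot = 0.0006593 mol.
[diluted HBr] = 0.0006593 / 0.01203 = 0.05480 M.
Dilution factor = 250.0/19.83 = 12.61, so [stock] = 0.05480 x 12.61 = 0.691 M.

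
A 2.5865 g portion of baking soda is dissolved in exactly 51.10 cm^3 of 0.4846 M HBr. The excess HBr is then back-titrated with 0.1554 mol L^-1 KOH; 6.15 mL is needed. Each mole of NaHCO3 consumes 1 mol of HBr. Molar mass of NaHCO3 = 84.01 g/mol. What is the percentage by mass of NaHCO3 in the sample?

Total n(HBr) added = 0.4846 x 0.05110 = 0.02476 mol.
n(KOH) used = 0.1554 x 0.006150 = 0.0009557 mol, which equals the excess n(HBr).
So n(HBr) consumed by the sample = 0.02476 - 0.0009557 = 0.02381 mol.
n(NaHCO3) = 0.02381 / 1 = 0.02381 mol.
mass NaHCO3 = 0.02381 x 84.01 = 2.000 g, so %NaHCO3 = 2.000/2.5865 x 100 = 77.3%.

77.3%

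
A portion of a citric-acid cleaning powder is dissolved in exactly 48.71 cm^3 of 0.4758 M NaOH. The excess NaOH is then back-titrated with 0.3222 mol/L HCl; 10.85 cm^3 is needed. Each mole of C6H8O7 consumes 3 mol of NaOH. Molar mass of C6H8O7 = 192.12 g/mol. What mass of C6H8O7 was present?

Total n(NaOH) added = 0.4758 x 0.04871 = 0.02318 mol.
n(HCl) used = 0.3222 x 0.01085 = 0.003496 mol, which equals the excess n(NaOH).
So n(NaOH) consumed by the sample = 0.02318 - 0.003496 = 0.01968 mol.
n(C6H8O7) = 0.01968 / 3 = 0.006560 mol.
mass = 0.006560 mol x 192.12 g/mol = 1.26 g.

1.26 g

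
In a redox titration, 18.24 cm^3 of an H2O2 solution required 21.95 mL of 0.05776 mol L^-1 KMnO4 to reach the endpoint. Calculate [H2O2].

n(KMnO4) = 0.05776 x 0.02195 = 0.001268 mol.
From the balanced equation, 2 mol KMnO4 reacts with 5 mol H2O2, so n(H2O2) = 0.001268 x 5/2 = 0.003170 mol.
[H2O2] = 0.003170 / 0.01824 L = 0.174 M.

0.174 M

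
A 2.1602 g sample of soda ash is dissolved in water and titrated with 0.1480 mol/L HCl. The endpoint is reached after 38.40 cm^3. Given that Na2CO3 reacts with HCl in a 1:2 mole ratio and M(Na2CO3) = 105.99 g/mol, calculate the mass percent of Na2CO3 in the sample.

13.9%

n(HCl) = 0.1480 x 0.03840 = 0.005683 mol.
n(Na2CO3) = 0.005683 / 2 = 0.002842 mol.
mass of Na2CO3 = 0.002842 x 105.99 = 0.3012 g.
% purity = 0.3012 / 2.1602 x 100 = 13.9%.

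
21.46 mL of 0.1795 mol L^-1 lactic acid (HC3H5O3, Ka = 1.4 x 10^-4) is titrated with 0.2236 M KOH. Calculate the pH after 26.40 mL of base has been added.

n(acid) = 0.1795 x 0.02146 = 0.003852 mol; n(KOH) added = 0.2236 x 0.02640 = 0.005903 mol.
Base is in excess by 0.005903 - 0.003852 = 0.002051 mol in a total volume of 0.04786 L.
[OH^-] = 0.002051/0.04786 = 0.04285 M, so pOH = 1.37 and pH = 14.00 - 1.37 = 12.63.

12.63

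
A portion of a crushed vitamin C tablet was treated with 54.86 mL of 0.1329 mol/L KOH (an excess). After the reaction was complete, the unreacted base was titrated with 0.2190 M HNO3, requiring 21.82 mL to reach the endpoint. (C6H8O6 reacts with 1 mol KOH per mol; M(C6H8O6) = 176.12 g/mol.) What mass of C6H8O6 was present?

0.442 g

Total n(KOH) added = 0.1329 x 0.05486 = 0.007291 mol.
n(HNO3) used = 0.2190 x 0.02182 = 0.004779 mol, which equals the excess n(KOH).
So n(KOH) consumed by the sample = 0.007291 - 0.004779 = 0.002512 mol.
n(C6H8O6) = 0.002512 / 1 = 0.002512 mol.
mass = 0.002512 mol x 176.12 g/mol = 0.442 g.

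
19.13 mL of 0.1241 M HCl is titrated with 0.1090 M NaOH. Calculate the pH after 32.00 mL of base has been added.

12.34

n(acid) = 0.1241 x 0.01913 = 0.002374 mol; n(NaOH) added = 0.1090 x 0.03200 = 0.003488 mol.
Base is in excess by 0.003488 - 0.002374 = 0.001114 mol in a total volume of 0.05113 L.
[OH^-] = 0.001114/0.05113 = 0.02179 M, so pOH = 1.66 and pH = 14.00 - 1.66 = 12.34.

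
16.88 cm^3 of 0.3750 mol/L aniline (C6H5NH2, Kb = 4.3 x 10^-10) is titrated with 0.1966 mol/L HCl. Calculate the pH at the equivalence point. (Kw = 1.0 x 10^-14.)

2.76

n(C6H5NH2) = 0.3750 x 0.01688 = 0.006330 mol; V(HCl) at equivalence = 0.006330/0.1966 = 0.03220 L.
At equivalence the base is fully converted to C6H5NH3+; total volume = 0.04908 L, so [C6H5NH3+] = 0.006330/0.04908 = 0.1290 M.
Ka(C6H5NH3+) = Kw/Kb = 1.0e-14 / 4.3 x 10^-10 = 2.33e-5.
[H^+] = sqrt(Ka x [C6H5NH3+]) = sqrt(2.33e-5 x 0.1290) = 0.00173 M.
pH = -log(0.00173) = 2.76.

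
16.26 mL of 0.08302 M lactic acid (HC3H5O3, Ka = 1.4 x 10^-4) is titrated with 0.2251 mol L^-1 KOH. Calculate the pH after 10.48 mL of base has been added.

n(acid) = 0.08302 x 0.01626 = 0.001350 mol; n(KOH) added = 0.2251 x 0.01048 = 0.002359 mol.
Base is in excess by 0.002359 - 0.001350 = 0.001009 mol in a total volume of 0.02674 L.
[OH^-] = 0.001009/0.02674 = 0.03774 M, so pOH = 1.42 and pH = 14.00 - 1.42 = 12.58.

12.58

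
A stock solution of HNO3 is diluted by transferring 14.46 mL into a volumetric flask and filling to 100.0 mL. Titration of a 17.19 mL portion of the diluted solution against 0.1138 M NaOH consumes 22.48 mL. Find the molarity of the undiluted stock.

n(NaOH) = 0.1138 x 0.02248 = 0.002558 mol.
n(HNO3) in the aliquot = 0.002558 mol.
[diluted HNO3] = 0.002558 / 0.01719 = 0.1488 M.
Dilution factor = 100.0/14.46 = 6.916, so [stock] = 0.1488 x 6.916 = 1.03 M.

1.03 M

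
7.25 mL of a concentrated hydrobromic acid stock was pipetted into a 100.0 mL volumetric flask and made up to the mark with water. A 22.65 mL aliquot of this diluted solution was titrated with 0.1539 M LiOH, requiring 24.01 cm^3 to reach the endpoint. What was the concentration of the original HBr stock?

2.25 M

n(LiOH) = 0.1539 x 0.02401 = 0.003695 mol.
n(HBr) in the aliquot = 0.003695 mol.
[diluted HBr] = 0.003695 / 0.02265 = 0.1631 M.
Dilution factor = 100.0/7.250 = 13.79, so [stock] = 0.1631 x 13.79 = 2.25 M.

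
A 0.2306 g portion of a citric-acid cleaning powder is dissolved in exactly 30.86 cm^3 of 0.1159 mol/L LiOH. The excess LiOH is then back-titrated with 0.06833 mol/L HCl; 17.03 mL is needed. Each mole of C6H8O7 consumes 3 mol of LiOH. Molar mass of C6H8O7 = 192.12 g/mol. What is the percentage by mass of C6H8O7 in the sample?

Total n(LiOH) added = 0.1159 x 0.03086 = 0.003577 mol.
n(HCl) used = 0.06833 x 0.01703 = 0.001164 mol, which equals the excess n(LiOH).
So n(LiOH) consumed by the sample = 0.003577 - 0.001164 = 0.002413 mol.
n(C6H8O7) = 0.002413 / 3 = 0.0008043 mol.
mass C6H8O7 = 0.0008043 x 192.12 = 0.1545 g, so %C6H8O7 = 0.1545/0.2306 x 100 = 67.0%.

67.0%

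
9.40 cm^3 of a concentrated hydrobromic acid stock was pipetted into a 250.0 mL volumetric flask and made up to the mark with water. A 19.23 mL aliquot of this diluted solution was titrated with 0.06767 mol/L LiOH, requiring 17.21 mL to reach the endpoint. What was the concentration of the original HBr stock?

n(LiOH) = 0.06767 x 0.01721 = 0.001165 mol.
n(HBr) in the aliquot = 0.001165 mol.
[diluted HBr] = 0.001165 / 0.01923 = 0.06056 M.
Dilution factor = 250.0/9.400 = 26.60, so [stock] = 0.06056 x 26.60 = 1.61 M.

1.61 M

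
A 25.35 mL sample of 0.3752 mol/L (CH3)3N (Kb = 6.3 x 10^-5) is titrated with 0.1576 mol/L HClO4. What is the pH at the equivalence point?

n((CH3)3N) = 0.3752 x 0.02535 = 0.009511 mol; V(HClO4) at equivalence = 0.009511/0.1576 = 0.06035 L.
At equivalence the base is fully converted to (CH3)3NH+; total volume = 0.08570 L, so [(CH3)3NH+] = 0.009511/0.08570 = 0.1110 M.
Ka((CH3)3NH+) = Kw/Kb = 1.0e-14 / 6.3 x 10^-5 = 1.59e-10.
[H^+] = sqrt(Ka x [(CH3)3NH+]) = sqrt(1.59e-10 x 0.1110) = 4.20e-6 M.
pH = -log(4.20e-6) = 5.38.

5.38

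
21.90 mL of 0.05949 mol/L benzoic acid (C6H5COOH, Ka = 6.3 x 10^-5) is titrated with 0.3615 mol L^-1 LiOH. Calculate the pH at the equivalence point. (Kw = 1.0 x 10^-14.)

n(C6H5COOH) = 0.05949 x 0.02190 = 0.001303 mol; V(LiOH) at equivalence = 0.001303/0.3615 = 0.003604 L.
At equivalence all the acid is converted to C6H5COO-; total volume = 0.02190 + 0.003604 = 0.02550 L, so [C6H5COO-] = 0.001303/0.02550 = 0.05108 M.
Kb = Kw/Ka = 1.0e-14 / 6.3 x 10^-5 = 1.59e-10.
[OH^-] = sqrt(Kb x [C6H5COO-]) = sqrt(1.59e-10 x 0.05108) = 2.85e-6 M.
pOH = 5.55, so pH = 14.00 - 5.55 = 8.45.

8.45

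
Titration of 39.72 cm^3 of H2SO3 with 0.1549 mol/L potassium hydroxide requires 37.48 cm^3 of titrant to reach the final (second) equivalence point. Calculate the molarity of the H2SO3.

0.0731 M

n(KOH) = 0.1549 x 0.03748 = 0.005806 mol.
At the final (second) equivalence point, 2 mol OH^- react per mol H2SO3, so n(H2SO3) = 0.005806 / 2 = 0.002903 mol.
[H2SO3] = 0.002903 / 0.03972 L = 0.0731 M.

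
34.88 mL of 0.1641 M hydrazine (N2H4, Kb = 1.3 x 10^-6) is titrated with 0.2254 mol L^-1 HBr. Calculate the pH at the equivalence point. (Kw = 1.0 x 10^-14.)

4.57

n(N2H4) = 0.1641 x 0.03488 = 0.005724 mol; V(HBr) at equivalence = 0.005724/0.2254 = 0.02539 L.
At equivalence the base is fully converted to N2H5+; total volume = 0.06027 L, so [N2H5+] = 0.005724/0.06027 = 0.09496 M.
Ka(N2H5+) = Kw/Kb = 1.0e-14 / 1.3 x 10^-6 = 7.69e-9.
[H^+] = sqrt(Ka x [N2H5+]) = sqrt(7.69e-9 x 0.09496) = 2.70e-5 M.
pH = -log(2.70e-5) = 4.57.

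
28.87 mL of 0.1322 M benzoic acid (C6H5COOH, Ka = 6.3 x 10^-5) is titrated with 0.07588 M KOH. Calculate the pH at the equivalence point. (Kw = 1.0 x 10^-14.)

8.44

n(C6H5COOH) = 0.1322 x 0.02887 = 0.003817 mol; V(KOH) at equivalence = 0.003817/0.07588 = 0.05030 L.
At equivalence all the acid is converted to C6H5COO-; total volume = 0.02887 + 0.05030 = 0.07917 L, so [C6H5COO-] = 0.003817/0.07917 = 0.04821 M.
Kb = Kw/Ka = 1.0e-14 / 6.3 x 10^-5 = 1.59e-10.
[OH^-] = sqrt(Kb x [C6H5COO-]) = sqrt(1.59e-10 x 0.04821) = 2.77e-6 M.
pOH = 5.56, so pH = 14.00 - 5.56 = 8.44.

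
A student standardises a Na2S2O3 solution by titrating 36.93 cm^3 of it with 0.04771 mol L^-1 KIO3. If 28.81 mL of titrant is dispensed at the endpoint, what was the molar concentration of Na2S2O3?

0.223 M

n(KIO3) = 0.04771 x 0.02881 = 0.001375 mol.
From the balanced equation, 1 mol KIO3 reacts with 6 mol Na2S2O3, so n(Na2S2O3) = 0.001375 x 6/1 = 0.008247 mol.
[Na2S2O3] = 0.008247 / 0.03693 L = 0.223 M.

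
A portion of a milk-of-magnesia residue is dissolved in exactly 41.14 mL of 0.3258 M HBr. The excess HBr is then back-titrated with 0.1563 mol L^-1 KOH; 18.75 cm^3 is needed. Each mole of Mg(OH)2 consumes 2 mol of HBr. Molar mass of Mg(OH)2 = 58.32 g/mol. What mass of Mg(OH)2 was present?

Total n(HBr) added = 0.3258 x 0.04114 = 0.01340 mol.
n(KOH) used = 0.1563 x 0.01875 = 0.002931 mol, which equals the excess n(HBr).
So n(HBr) consumed by the sample = 0.01340 - 0.002931 = 0.01047 mol.
n(Mg(OH)2) = 0.01047 / 2 = 0.005236 mol.
mass = 0.005236 mol x 58.32 g/mol = 0.305 g.

0.305 g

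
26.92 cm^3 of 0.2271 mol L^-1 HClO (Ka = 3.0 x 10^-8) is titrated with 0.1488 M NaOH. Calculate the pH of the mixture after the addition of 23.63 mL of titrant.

7.65

Initial n(HClO) = 0.2271 x 0.02692 = 0.006114 mol.
n(NaOH) added = 0.1488 x 0.02363 = 0.003516 mol, converting that many moles of HClO to ClO-.
Remaining n(HClO) = 0.002597 mol; n(ClO-) = 0.003516 mol.
By Henderson-Hasselbalch, pH = pKa + log([A^-]/[HA]) = 7.52 + log(0.003516/0.002597) = 7.52 + (+0.13) = 7.65.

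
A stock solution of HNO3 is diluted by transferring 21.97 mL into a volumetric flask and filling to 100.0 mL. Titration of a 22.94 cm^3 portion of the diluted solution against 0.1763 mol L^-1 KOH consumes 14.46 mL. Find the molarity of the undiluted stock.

0.506 M

n(KOH) = 0.1763 x 0.01446 = 0.002549 mol.
n(HNO3) in the aliquot = 0.002549 mol.
[diluted HNO3] = 0.002549 / 0.02294 = 0.1111 M.
Dilution factor = 100.0/21.97 = 4.552, so [stock] = 0.1111 x 4.552 = 0.506 M.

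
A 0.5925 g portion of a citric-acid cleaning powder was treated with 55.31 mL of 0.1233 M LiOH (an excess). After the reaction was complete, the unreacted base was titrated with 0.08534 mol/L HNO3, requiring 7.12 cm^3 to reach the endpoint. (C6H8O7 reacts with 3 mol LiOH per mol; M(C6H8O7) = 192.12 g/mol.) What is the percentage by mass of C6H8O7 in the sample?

67.1%

Total n(LiOH) added = 0.1233 x 0.05531 = 0.006820 mol.
n(HNO3) used = 0.08534 x 0.007120 = 0.0006076 mol, which equals the excess n(LiOH).
So n(LiOH) consumed by the sample = 0.006820 - 0.0006076 = 0.006212 mol.
n(C6H8O7) = 0.006212 / 3 = 0.002071 mol.
mass C6H8O7 = 0.002071 x 192.12 = 0.3978 g, so %C6H8O7 = 0.3978/0.5925 x 100 = 67.1%.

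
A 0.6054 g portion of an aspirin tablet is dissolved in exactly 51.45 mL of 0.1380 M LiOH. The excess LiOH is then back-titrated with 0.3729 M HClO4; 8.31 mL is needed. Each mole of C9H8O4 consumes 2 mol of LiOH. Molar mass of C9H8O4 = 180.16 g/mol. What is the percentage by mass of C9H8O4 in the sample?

Total n(LiOH) added = 0.1380 x 0.05145 = 0.007100 mol.
n(HClO4) used = 0.3729 x 0.008310 = 0.003099 mol, which equals the excess n(LiOH).
So n(LiOH) consumed by the sample = 0.007100 - 0.003099 = 0.004001 mol.
n(C9H8O4) = 0.004001 / 2 = 0.002001 mol.
mass C9H8O4 = 0.002001 x 180.16 = 0.3604 g, so %C9H8O4 = 0.3604/0.6054 x 100 = 59.5%.

59.5%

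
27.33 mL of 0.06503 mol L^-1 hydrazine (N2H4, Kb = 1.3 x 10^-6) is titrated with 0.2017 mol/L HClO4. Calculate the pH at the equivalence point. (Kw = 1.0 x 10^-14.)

n(N2H4) = 0.06503 x 0.02733 = 0.001777 mol; V(HClO4) at equivalence = 0.001777/0.2017 = 0.008811 L.
At equivalence the base is fully converted to N2H5+; total volume = 0.03614 L, so [N2H5+] = 0.001777/0.03614 = 0.04918 M.
Ka(N2H5+) = Kw/Kb = 1.0e-14 / 1.3 x 10^-6 = 7.69e-9.
[H^+] = sqrt(Ka x [N2H5+]) = sqrt(7.69e-9 x 0.04918) = 1.94e-5 M.
pH = -log(1.94e-5) = 4.71.

4.71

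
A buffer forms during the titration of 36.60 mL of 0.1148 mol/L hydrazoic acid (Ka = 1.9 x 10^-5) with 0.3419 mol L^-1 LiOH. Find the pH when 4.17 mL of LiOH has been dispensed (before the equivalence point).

4.43

Initial n(HN3) = 0.1148 x 0.03660 = 0.004202 mol.
n(LiOH) added = 0.3419 x 0.004170 = 0.001426 mol, converting that many moles of HN3 to N3-.
Remaining n(HN3) = 0.002776 mol; n(N3-) = 0.001426 mol.
By Henderson-Hasselbalch, pH = pKa + log([A^-]/[HA]) = 4.72 + log(0.001426/0.002776) = 4.72 + (-0.29) = 4.43.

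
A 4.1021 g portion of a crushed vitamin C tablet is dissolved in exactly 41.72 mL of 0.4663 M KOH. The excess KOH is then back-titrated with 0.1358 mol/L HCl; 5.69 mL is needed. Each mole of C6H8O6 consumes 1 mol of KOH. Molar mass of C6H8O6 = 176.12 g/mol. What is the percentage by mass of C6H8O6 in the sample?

Total n(KOH) added = 0.4663 x 0.04172 = 0.01945 mol.
n(HCl) used = 0.1358 x 0.005690 = 0.0007727 mol, which equals the excess n(KOH).
So n(KOH) consumed by the sample = 0.01945 - 0.0007727 = 0.01868 mol.
n(C6H8O6) = 0.01868 / 1 = 0.01868 mol.
mass C6H8O6 = 0.01868 x 176.12 = 3.290 g, so %C6H8O6 = 3.290/4.1021 x 100 = 80.2%.

80.2%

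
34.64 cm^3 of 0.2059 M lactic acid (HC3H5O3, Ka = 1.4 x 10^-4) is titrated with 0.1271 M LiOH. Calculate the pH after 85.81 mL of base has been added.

n(acid) = 0.2059 x 0.03464 = 0.007132 mol; n(LiOH) added = 0.1271 x 0.08581 = 0.01091 mol.
Base is in excess by 0.01091 - 0.007132 = 0.003774 mol in a total volume of 0.1205 L.
[OH^-] = 0.003774/0.1205 = 0.03133 M, so pOH = 1.50 and pH = 14.00 - 1.50 = 12.50.

12.50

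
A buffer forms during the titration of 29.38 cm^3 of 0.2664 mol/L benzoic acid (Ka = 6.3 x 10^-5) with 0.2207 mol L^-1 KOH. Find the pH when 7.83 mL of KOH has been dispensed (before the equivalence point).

Initial n(C6H5COOH) = 0.2664 x 0.02938 = 0.007827 mol.
n(KOH) added = 0.2207 x 0.007830 = 0.001728 mol, converting that many moles of C6H5COOH to C6H5COO-.
Remaining n(C6H5COOH) = 0.006099 mol; n(C6H5COO-) = 0.001728 mol.
By Henderson-Hasselbalch, pH = pKa + log([A^-]/[HA]) = 4.20 + log(0.001728/0.006099) = 4.20 + (-0.55) = 3.65.

3.65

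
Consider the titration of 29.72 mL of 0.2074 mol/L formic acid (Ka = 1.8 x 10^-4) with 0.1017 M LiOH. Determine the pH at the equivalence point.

8.29

n(HCOOH) = 0.2074 x 0.02972 = 0.006164 mol; V(LiOH) at equivalence = 0.006164/0.1017 = 0.06061 L.
At equivalence all the acid is converted to HCOO-; total volume = 0.02972 + 0.06061 = 0.09033 L, so [HCOO-] = 0.006164/0.09033 = 0.06824 M.
Kb = Kw/Ka = 1.0e-14 / 1.8 x 10^-4 = 5.56e-11.
[OH^-] = sqrt(Kb x [HCOO-]) = sqrt(5.56e-11 x 0.06824) = 1.95e-6 M.
pOH = 5.71, so pH = 14.00 - 5.71 = 8.29.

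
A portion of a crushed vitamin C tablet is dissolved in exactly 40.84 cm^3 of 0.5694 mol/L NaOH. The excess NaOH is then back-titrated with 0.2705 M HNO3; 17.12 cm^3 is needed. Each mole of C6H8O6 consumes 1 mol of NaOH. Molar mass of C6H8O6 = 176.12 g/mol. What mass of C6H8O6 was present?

3.28 g

Total n(NaOH) added = 0.5694 x 0.04084 = 0.02325 mol.
n(HNO3) used = 0.2705 x 0.01712 = 0.004631 mol, which equals the excess n(NaOH).
So n(NaOH) consumed by the sample = 0.02325 - 0.004631 = 0.01862 mol.
n(C6H8O6) = 0.01862 / 1 = 0.01862 mol.
mass = 0.01862 mol x 176.12 g/mol = 3.28 g.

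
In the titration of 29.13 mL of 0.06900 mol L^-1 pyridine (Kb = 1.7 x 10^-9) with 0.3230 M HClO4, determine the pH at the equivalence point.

n(C5H5N) = 0.06900 x 0.02913 = 0.002010 mol; V(HClO4) at equivalence = 0.002010/0.3230 = 0.006223 L.
At equivalence the base is fully converted to C5H5NH+; total volume = 0.03535 L, so [C5H5NH+] = 0.002010/0.03535 = 0.05685 M.
Ka(C5H5NH+) = Kw/Kb = 1.0e-14 / 1.7 x 10^-9 = 5.88e-6.
[H^+] = sqrt(Ka x [C5H5NH+]) = sqrt(5.88e-6 x 0.05685) = 0.000578 M.
pH = -log(0.000578) = 3.24.

3.24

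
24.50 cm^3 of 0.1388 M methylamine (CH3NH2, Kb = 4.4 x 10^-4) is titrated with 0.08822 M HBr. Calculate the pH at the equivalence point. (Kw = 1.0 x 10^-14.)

n(CH3NH2) = 0.1388 x 0.02450 = 0.003401 mol; V(HBr) at equivalence = 0.003401/0.08822 = 0.03855 L.
At equivalence the base is fully converted to CH3NH3+; total volume = 0.06305 L, so [CH3NH3+] = 0.003401/0.06305 = 0.05394 M.
Ka(CH3NH3+) = Kw/Kb = 1.0e-14 / 4.4 x 10^-4 = 2.27e-11.
[H^+] = sqrt(Ka x [CH3NH3+]) = sqrt(2.27e-11 x 0.05394) = 1.11e-6 M.
pH = -log(1.11e-6) = 5.96.

5.96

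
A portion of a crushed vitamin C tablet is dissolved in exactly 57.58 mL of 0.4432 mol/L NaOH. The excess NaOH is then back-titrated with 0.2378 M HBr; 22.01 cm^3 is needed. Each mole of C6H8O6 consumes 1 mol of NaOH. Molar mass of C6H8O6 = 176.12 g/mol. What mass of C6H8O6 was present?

Total n(NaOH) added = 0.4432 x 0.05758 = 0.02552 mol.
n(HBr) used = 0.2378 x 0.02201 = 0.005234 mol, which equals the excess n(NaOH).
So n(NaOH) consumed by the sample = 0.02552 - 0.005234 = 0.02029 mol.
n(C6H8O6) = 0.02029 / 1 = 0.02029 mol.
mass = 0.02029 mol x 176.12 g/mol = 3.57 g.

3.57 g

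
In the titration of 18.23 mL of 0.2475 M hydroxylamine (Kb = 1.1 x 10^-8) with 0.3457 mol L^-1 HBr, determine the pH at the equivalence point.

n(NH2OH) = 0.2475 x 0.01823 = 0.004512 mol; V(HBr) at equivalence = 0.004512/0.3457 = 0.01305 L.
At equivalence the base is fully converted to NH3OH+; total volume = 0.03128 L, so [NH3OH+] = 0.004512/0.03128 = 0.1442 M.
Ka(NH3OH+) = Kw/Kb = 1.0e-14 / 1.1 x 10^-8 = 9.09e-7.
[H^+] = sqrt(Ka x [NH3OH+]) = sqrt(9.09e-7 x 0.1442) = 0.000362 M.
pH = -log(0.000362) = 3.44.

3.44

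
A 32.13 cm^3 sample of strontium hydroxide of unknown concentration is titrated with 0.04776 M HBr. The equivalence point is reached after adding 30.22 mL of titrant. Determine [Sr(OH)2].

n(HBr) delivered = 0.04776 x 0.03022 = 0.001443 mol.
The reaction is 1 Sr(OH)2 + 2 HBr, so n(Sr(OH)2) = 0.001443 x 1/2 = 0.0007217 mol.
[Sr(OH)2] = 0.0007217 mol / 0.03213 L = 0.0225 M.

0.0225 M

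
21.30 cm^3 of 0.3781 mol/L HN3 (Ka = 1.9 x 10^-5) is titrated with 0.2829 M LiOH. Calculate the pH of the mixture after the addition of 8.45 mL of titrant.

Initial n(HN3) = 0.3781 x 0.02130 = 0.008054 mol.
n(LiOH) added = 0.2829 x 0.008450 = 0.002391 mol, converting that many moles of HN3 to N3-.
Remaining n(HN3) = 0.005663 mol; n(N3-) = 0.002391 mol.
By Henderson-Hasselbalch, pH = pKa + log([A^-]/[HA]) = 4.72 + log(0.002391/0.005663) = 4.72 + (-0.37) = 4.35.

4.35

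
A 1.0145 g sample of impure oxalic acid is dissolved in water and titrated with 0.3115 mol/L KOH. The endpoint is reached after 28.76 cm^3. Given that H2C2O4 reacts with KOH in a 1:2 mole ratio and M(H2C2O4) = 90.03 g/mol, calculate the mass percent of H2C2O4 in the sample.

n(KOH) = 0.3115 x 0.02876 = 0.008959 mol.
n(H2C2O4) = 0.008959 / 2 = 0.004479 mol.
mass of H2C2O4 = 0.004479 x 90.03 = 0.4033 g.
% purity = 0.4033 / 1.0145 x 100 = 39.8%.

39.8%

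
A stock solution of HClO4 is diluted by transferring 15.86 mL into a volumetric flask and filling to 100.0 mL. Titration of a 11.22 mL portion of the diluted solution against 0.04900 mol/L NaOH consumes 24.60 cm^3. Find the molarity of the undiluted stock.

n(NaOH) = 0.04900 x 0.02460 = 0.001205 mol.
n(HClO4) in the aliquot = 0.001205 mol.
[diluted HClO4] = 0.001205 / 0.01122 = 0.1074 M.
Dilution factor = 100.0/15.86 = 6.305, so [stock] = 0.1074 x 6.305 = 0.677 M.

0.677 M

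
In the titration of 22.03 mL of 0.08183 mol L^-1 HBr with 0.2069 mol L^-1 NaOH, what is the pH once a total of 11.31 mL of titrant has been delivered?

12.21

n(acid) = 0.08183 x 0.02203 = 0.001803 mol; n(NaOH) added = 0.2069 x 0.01131 = 0.002340 mol.
Base is in excess by 0.002340 - 0.001803 = 0.0005373 mol in a total volume of 0.03334 L.
[OH^-] = 0.0005373/0.03334 = 0.01612 M, so pOH = 1.79 and pH = 14.00 - 1.79 = 12.21.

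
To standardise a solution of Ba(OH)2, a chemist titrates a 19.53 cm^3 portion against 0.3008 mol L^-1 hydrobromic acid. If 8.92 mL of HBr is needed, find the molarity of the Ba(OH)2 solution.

0.0687 M

n(HBr) delivered = 0.3008 x 0.008920 = 0.002683 mol.
The reaction is 1 Ba(OH)2 + 2 HBr, so n(Ba(OH)2) = 0.002683 x 1/2 = 0.001342 mol.
[Ba(OH)2] = 0.001342 mol / 0.01953 L = 0.0687 M.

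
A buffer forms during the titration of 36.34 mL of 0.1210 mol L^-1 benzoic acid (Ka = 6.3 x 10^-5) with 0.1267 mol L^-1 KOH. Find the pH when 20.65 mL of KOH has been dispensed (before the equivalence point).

4.37

Initial n(C6H5COOH) = 0.1210 x 0.03634 = 0.004397 mol.
n(KOH) added = 0.1267 x 0.02065 = 0.002616 mol, converting that many moles of C6H5COOH to C6H5COO-.
Remaining n(C6H5COOH) = 0.001781 mol; n(C6H5COO-) = 0.002616 mol.
By Henderson-Hasselbalch, pH = pKa + log([A^-]/[HA]) = 4.20 + log(0.002616/0.001781) = 4.20 + (+0.17) = 4.37.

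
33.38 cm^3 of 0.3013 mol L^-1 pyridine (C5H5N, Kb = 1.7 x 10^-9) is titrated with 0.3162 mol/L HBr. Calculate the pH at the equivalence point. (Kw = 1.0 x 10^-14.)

3.02

n(C5H5N) = 0.3013 x 0.03338 = 0.01006 mol; V(HBr) at equivalence = 0.01006/0.3162 = 0.03181 L.
At equivalence the base is fully converted to C5H5NH+; total volume = 0.06519 L, so [C5H5NH+] = 0.01006/0.06519 = 0.1543 M.
Ka(C5H5NH+) = Kw/Kb = 1.0e-14 / 1.7 x 10^-9 = 5.88e-6.
[H^+] = sqrt(Ka x [C5H5NH+]) = sqrt(5.88e-6 x 0.1543) = 0.000953 M.
pH = -log(0.000953) = 3.02.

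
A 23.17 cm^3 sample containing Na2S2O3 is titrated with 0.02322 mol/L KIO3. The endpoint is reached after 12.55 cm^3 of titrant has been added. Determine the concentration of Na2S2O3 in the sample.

0.0755 M

n(KIO3) = 0.02322 x 0.01255 = 0.0002914 mol.
From the balanced equation, 1 mol KIO3 reacts with 6 mol Na2S2O3, so n(Na2S2O3) = 0.0002914 x 6/1 = 0.001748 mol.
[Na2S2O3] = 0.001748 / 0.02317 L = 0.0755 M.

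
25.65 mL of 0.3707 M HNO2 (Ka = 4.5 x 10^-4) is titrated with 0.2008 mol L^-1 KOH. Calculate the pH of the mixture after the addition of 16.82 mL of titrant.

3.09

Initial n(HNO2) = 0.3707 x 0.02565 = 0.009508 mol.
n(KOH) added = 0.2008 x 0.01682 = 0.003377 mol, converting that many moles of HNO2 to NO2-.
Remaining n(HNO2) = 0.006131 mol; n(NO2-) = 0.003377 mol.
By Henderson-Hasselbalch, pH = pKa + log([A^-]/[HA]) = 3.35 + log(0.003377/0.006131) = 3.35 + (-0.26) = 3.09.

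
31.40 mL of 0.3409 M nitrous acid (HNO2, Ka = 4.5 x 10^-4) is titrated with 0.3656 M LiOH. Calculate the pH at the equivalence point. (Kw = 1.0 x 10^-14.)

n(HNO2) = 0.3409 x 0.03140 = 0.01070 mol; V(LiOH) at equivalence = 0.01070/0.3656 = 0.02928 L.
At equivalence all the acid is converted to NO2-; total volume = 0.03140 + 0.02928 = 0.06068 L, so [NO2-] = 0.01070/0.06068 = 0.1764 M.
Kb = Kw/Ka = 1.0e-14 / 4.5 x 10^-4 = 2.22e-11.
[OH^-] = sqrt(Kb x [NO2-]) = sqrt(2.22e-11 x 0.1764) = 1.98e-6 M.
pOH = 5.70, so pH = 14.00 - 5.70 = 8.30.

8.30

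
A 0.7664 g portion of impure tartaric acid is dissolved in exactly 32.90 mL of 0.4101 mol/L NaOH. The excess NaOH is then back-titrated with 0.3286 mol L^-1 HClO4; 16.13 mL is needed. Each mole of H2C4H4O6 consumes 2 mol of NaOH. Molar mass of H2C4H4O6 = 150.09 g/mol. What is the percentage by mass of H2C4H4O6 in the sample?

Total n(NaOH) added = 0.4101 x 0.03290 = 0.01349 mol.
n(HClO4) used = 0.3286 x 0.01613 = 0.005300 mol, which equals the excess n(NaOH).
So n(NaOH) consumed by the sample = 0.01349 - 0.005300 = 0.008192 mol.
n(H2C4H4O6) = 0.008192 / 2 = 0.004096 mol.
mass H2C4H4O6 = 0.004096 x 150.09 = 0.6148 g, so %H2C4H4O6 = 0.6148/0.7664 x 100 = 80.2%.

80.2%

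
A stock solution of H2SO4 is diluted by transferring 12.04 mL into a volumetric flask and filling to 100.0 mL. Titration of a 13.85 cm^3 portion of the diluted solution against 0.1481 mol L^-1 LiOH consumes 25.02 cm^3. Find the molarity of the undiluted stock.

n(LiOH) = 0.1481 x 0.02502 = 0.003705 mol.
n(H2SO4) in the aliquot = 0.003705 x 1/2 = 0.001853 mol.
[diluted H2SO4] = 0.001853 / 0.01385 = 0.1338 M.
Dilution factor = 100.0/12.04 = 8.306, so [stock] = 0.1338 x 8.306 = 1.11 M.

1.11 M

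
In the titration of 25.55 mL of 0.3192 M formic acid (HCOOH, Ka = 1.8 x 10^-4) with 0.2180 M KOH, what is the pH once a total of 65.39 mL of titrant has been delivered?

n(acid) = 0.3192 x 0.02555 = 0.008156 mol; n(KOH) added = 0.2180 x 0.06539 = 0.01426 mol.
Base is in excess by 0.01426 - 0.008156 = 0.006099 mol in a total volume of 0.09094 L.
[OH^-] = 0.006099/0.09094 = 0.06707 M, so pOH = 1.17 and pH = 14.00 - 1.17 = 12.83.

12.83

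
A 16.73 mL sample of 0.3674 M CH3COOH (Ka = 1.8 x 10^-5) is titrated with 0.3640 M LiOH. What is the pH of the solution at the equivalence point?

n(CH3COOH) = 0.3674 x 0.01673 = 0.006147 mol; V(LiOH) at equivalence = 0.006147/0.3640 = 0.01689 L.
At equivalence all the acid is converted to CH3COO-; total volume = 0.01673 + 0.01689 = 0.03362 L, so [CH3COO-] = 0.006147/0.03362 = 0.1828 M.
Kb = Kw/Ka = 1.0e-14 / 1.8 x 10^-5 = 5.56e-10.
[OH^-] = sqrt(Kb x [CH3COO-]) = sqrt(5.56e-10 x 0.1828) = 1.01e-5 M.
pOH = 5.00, so pH = 14.00 - 5.00 = 9.00.

9.00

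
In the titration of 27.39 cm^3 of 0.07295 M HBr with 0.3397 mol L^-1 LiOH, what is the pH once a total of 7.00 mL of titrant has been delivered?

n(acid) = 0.07295 x 0.02739 = 0.001998 mol; n(LiOH) added = 0.3397 x 0.007000 = 0.002378 mol.
Base is in excess by 0.002378 - 0.001998 = 0.0003798 mol in a total volume of 0.03439 L.
[OH^-] = 0.0003798/0.03439 = 0.01104 M, so pOH = 1.96 and pH = 14.00 - 1.96 = 12.04.

12.04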